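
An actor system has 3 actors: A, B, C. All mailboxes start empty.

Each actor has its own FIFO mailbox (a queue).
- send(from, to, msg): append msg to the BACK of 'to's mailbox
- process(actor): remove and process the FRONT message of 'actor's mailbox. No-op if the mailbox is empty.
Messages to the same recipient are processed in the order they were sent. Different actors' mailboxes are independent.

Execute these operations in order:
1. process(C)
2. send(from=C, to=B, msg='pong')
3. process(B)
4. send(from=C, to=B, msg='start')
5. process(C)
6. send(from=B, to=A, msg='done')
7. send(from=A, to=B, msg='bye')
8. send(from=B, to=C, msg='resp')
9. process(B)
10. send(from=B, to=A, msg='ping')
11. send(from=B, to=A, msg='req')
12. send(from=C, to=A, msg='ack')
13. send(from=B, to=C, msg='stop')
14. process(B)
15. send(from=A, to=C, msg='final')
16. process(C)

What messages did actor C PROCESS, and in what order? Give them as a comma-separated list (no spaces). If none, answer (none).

Answer: resp

Derivation:
After 1 (process(C)): A:[] B:[] C:[]
After 2 (send(from=C, to=B, msg='pong')): A:[] B:[pong] C:[]
After 3 (process(B)): A:[] B:[] C:[]
After 4 (send(from=C, to=B, msg='start')): A:[] B:[start] C:[]
After 5 (process(C)): A:[] B:[start] C:[]
After 6 (send(from=B, to=A, msg='done')): A:[done] B:[start] C:[]
After 7 (send(from=A, to=B, msg='bye')): A:[done] B:[start,bye] C:[]
After 8 (send(from=B, to=C, msg='resp')): A:[done] B:[start,bye] C:[resp]
After 9 (process(B)): A:[done] B:[bye] C:[resp]
After 10 (send(from=B, to=A, msg='ping')): A:[done,ping] B:[bye] C:[resp]
After 11 (send(from=B, to=A, msg='req')): A:[done,ping,req] B:[bye] C:[resp]
After 12 (send(from=C, to=A, msg='ack')): A:[done,ping,req,ack] B:[bye] C:[resp]
After 13 (send(from=B, to=C, msg='stop')): A:[done,ping,req,ack] B:[bye] C:[resp,stop]
After 14 (process(B)): A:[done,ping,req,ack] B:[] C:[resp,stop]
After 15 (send(from=A, to=C, msg='final')): A:[done,ping,req,ack] B:[] C:[resp,stop,final]
After 16 (process(C)): A:[done,ping,req,ack] B:[] C:[stop,final]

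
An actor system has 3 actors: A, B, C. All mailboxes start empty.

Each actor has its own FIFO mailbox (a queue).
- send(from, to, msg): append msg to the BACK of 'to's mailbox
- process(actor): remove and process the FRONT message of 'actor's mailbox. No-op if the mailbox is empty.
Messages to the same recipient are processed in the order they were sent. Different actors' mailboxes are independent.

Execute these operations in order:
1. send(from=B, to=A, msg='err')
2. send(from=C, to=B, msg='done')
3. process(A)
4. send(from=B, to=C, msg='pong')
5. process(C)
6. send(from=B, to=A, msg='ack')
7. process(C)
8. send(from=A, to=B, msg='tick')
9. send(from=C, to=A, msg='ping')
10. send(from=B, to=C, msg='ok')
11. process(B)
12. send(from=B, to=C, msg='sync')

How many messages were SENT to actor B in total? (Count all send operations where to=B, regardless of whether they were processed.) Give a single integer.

Answer: 2

Derivation:
After 1 (send(from=B, to=A, msg='err')): A:[err] B:[] C:[]
After 2 (send(from=C, to=B, msg='done')): A:[err] B:[done] C:[]
After 3 (process(A)): A:[] B:[done] C:[]
After 4 (send(from=B, to=C, msg='pong')): A:[] B:[done] C:[pong]
After 5 (process(C)): A:[] B:[done] C:[]
After 6 (send(from=B, to=A, msg='ack')): A:[ack] B:[done] C:[]
After 7 (process(C)): A:[ack] B:[done] C:[]
After 8 (send(from=A, to=B, msg='tick')): A:[ack] B:[done,tick] C:[]
After 9 (send(from=C, to=A, msg='ping')): A:[ack,ping] B:[done,tick] C:[]
After 10 (send(from=B, to=C, msg='ok')): A:[ack,ping] B:[done,tick] C:[ok]
After 11 (process(B)): A:[ack,ping] B:[tick] C:[ok]
After 12 (send(from=B, to=C, msg='sync')): A:[ack,ping] B:[tick] C:[ok,sync]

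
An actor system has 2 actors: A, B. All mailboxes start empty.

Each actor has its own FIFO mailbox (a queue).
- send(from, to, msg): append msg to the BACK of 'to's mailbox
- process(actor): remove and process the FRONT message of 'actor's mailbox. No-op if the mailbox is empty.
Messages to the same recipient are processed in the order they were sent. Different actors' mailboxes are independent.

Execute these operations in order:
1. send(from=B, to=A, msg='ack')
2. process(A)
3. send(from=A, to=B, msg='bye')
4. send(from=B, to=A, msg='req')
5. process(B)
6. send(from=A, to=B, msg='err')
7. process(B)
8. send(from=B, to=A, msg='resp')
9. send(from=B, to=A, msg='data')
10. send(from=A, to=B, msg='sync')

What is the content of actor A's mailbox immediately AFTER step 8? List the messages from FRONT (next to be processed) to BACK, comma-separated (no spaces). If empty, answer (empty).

After 1 (send(from=B, to=A, msg='ack')): A:[ack] B:[]
After 2 (process(A)): A:[] B:[]
After 3 (send(from=A, to=B, msg='bye')): A:[] B:[bye]
After 4 (send(from=B, to=A, msg='req')): A:[req] B:[bye]
After 5 (process(B)): A:[req] B:[]
After 6 (send(from=A, to=B, msg='err')): A:[req] B:[err]
After 7 (process(B)): A:[req] B:[]
After 8 (send(from=B, to=A, msg='resp')): A:[req,resp] B:[]

req,resp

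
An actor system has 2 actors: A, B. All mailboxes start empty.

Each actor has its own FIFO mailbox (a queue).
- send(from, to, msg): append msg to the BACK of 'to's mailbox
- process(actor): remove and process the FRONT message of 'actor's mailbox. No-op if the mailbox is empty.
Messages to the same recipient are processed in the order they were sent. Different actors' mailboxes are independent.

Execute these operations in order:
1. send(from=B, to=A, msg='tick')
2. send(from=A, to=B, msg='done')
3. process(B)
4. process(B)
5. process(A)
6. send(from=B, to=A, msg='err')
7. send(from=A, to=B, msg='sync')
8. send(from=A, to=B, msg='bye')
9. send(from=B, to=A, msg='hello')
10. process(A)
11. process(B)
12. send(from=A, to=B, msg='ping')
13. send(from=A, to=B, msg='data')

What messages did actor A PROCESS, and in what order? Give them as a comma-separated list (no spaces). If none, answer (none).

After 1 (send(from=B, to=A, msg='tick')): A:[tick] B:[]
After 2 (send(from=A, to=B, msg='done')): A:[tick] B:[done]
After 3 (process(B)): A:[tick] B:[]
After 4 (process(B)): A:[tick] B:[]
After 5 (process(A)): A:[] B:[]
After 6 (send(from=B, to=A, msg='err')): A:[err] B:[]
After 7 (send(from=A, to=B, msg='sync')): A:[err] B:[sync]
After 8 (send(from=A, to=B, msg='bye')): A:[err] B:[sync,bye]
After 9 (send(from=B, to=A, msg='hello')): A:[err,hello] B:[sync,bye]
After 10 (process(A)): A:[hello] B:[sync,bye]
After 11 (process(B)): A:[hello] B:[bye]
After 12 (send(from=A, to=B, msg='ping')): A:[hello] B:[bye,ping]
After 13 (send(from=A, to=B, msg='data')): A:[hello] B:[bye,ping,data]

Answer: tick,err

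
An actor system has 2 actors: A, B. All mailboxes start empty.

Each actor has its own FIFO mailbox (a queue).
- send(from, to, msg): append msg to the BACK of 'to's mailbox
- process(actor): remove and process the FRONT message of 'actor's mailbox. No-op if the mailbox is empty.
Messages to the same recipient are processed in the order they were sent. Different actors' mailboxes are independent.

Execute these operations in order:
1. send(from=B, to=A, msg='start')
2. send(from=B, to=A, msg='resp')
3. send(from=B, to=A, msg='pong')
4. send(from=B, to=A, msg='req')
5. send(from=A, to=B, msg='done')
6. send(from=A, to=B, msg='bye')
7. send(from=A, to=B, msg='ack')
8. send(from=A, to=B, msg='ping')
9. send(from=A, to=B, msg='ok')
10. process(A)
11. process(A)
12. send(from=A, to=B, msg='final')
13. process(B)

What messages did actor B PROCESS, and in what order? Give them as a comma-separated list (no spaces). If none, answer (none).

Answer: done

Derivation:
After 1 (send(from=B, to=A, msg='start')): A:[start] B:[]
After 2 (send(from=B, to=A, msg='resp')): A:[start,resp] B:[]
After 3 (send(from=B, to=A, msg='pong')): A:[start,resp,pong] B:[]
After 4 (send(from=B, to=A, msg='req')): A:[start,resp,pong,req] B:[]
After 5 (send(from=A, to=B, msg='done')): A:[start,resp,pong,req] B:[done]
After 6 (send(from=A, to=B, msg='bye')): A:[start,resp,pong,req] B:[done,bye]
After 7 (send(from=A, to=B, msg='ack')): A:[start,resp,pong,req] B:[done,bye,ack]
After 8 (send(from=A, to=B, msg='ping')): A:[start,resp,pong,req] B:[done,bye,ack,ping]
After 9 (send(from=A, to=B, msg='ok')): A:[start,resp,pong,req] B:[done,bye,ack,ping,ok]
After 10 (process(A)): A:[resp,pong,req] B:[done,bye,ack,ping,ok]
After 11 (process(A)): A:[pong,req] B:[done,bye,ack,ping,ok]
After 12 (send(from=A, to=B, msg='final')): A:[pong,req] B:[done,bye,ack,ping,ok,final]
After 13 (process(B)): A:[pong,req] B:[bye,ack,ping,ok,final]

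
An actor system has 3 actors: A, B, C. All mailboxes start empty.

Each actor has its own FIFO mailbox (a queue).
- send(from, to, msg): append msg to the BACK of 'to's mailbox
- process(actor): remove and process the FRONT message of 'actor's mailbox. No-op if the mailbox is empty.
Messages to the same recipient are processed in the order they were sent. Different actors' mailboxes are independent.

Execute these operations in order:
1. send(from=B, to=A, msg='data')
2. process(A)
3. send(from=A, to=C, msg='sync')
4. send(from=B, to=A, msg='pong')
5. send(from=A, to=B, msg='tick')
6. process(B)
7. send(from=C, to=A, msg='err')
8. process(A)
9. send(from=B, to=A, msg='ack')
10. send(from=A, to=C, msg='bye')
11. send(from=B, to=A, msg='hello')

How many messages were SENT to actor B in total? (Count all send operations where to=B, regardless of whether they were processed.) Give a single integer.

Answer: 1

Derivation:
After 1 (send(from=B, to=A, msg='data')): A:[data] B:[] C:[]
After 2 (process(A)): A:[] B:[] C:[]
After 3 (send(from=A, to=C, msg='sync')): A:[] B:[] C:[sync]
After 4 (send(from=B, to=A, msg='pong')): A:[pong] B:[] C:[sync]
After 5 (send(from=A, to=B, msg='tick')): A:[pong] B:[tick] C:[sync]
After 6 (process(B)): A:[pong] B:[] C:[sync]
After 7 (send(from=C, to=A, msg='err')): A:[pong,err] B:[] C:[sync]
After 8 (process(A)): A:[err] B:[] C:[sync]
After 9 (send(from=B, to=A, msg='ack')): A:[err,ack] B:[] C:[sync]
After 10 (send(from=A, to=C, msg='bye')): A:[err,ack] B:[] C:[sync,bye]
After 11 (send(from=B, to=A, msg='hello')): A:[err,ack,hello] B:[] C:[sync,bye]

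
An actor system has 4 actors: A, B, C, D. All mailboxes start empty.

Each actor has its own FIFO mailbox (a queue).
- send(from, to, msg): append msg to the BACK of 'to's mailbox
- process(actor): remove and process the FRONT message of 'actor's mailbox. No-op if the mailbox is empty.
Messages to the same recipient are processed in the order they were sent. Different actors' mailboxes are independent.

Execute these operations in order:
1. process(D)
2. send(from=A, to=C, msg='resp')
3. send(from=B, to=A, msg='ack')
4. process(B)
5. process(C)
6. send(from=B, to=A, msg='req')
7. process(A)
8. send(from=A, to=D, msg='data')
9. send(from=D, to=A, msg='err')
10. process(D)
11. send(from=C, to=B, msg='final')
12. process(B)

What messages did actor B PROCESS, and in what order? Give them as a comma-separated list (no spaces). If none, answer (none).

After 1 (process(D)): A:[] B:[] C:[] D:[]
After 2 (send(from=A, to=C, msg='resp')): A:[] B:[] C:[resp] D:[]
After 3 (send(from=B, to=A, msg='ack')): A:[ack] B:[] C:[resp] D:[]
After 4 (process(B)): A:[ack] B:[] C:[resp] D:[]
After 5 (process(C)): A:[ack] B:[] C:[] D:[]
After 6 (send(from=B, to=A, msg='req')): A:[ack,req] B:[] C:[] D:[]
After 7 (process(A)): A:[req] B:[] C:[] D:[]
After 8 (send(from=A, to=D, msg='data')): A:[req] B:[] C:[] D:[data]
After 9 (send(from=D, to=A, msg='err')): A:[req,err] B:[] C:[] D:[data]
After 10 (process(D)): A:[req,err] B:[] C:[] D:[]
After 11 (send(from=C, to=B, msg='final')): A:[req,err] B:[final] C:[] D:[]
After 12 (process(B)): A:[req,err] B:[] C:[] D:[]

Answer: final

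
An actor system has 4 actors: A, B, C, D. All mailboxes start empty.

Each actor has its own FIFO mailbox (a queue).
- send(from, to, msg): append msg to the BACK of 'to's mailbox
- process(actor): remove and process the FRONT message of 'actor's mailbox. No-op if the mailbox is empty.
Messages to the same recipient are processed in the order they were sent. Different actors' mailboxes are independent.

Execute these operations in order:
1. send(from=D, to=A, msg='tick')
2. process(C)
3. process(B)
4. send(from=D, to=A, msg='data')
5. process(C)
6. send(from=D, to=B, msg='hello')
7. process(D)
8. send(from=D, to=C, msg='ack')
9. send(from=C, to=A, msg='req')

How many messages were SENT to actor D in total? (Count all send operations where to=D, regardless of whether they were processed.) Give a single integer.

Answer: 0

Derivation:
After 1 (send(from=D, to=A, msg='tick')): A:[tick] B:[] C:[] D:[]
After 2 (process(C)): A:[tick] B:[] C:[] D:[]
After 3 (process(B)): A:[tick] B:[] C:[] D:[]
After 4 (send(from=D, to=A, msg='data')): A:[tick,data] B:[] C:[] D:[]
After 5 (process(C)): A:[tick,data] B:[] C:[] D:[]
After 6 (send(from=D, to=B, msg='hello')): A:[tick,data] B:[hello] C:[] D:[]
After 7 (process(D)): A:[tick,data] B:[hello] C:[] D:[]
After 8 (send(from=D, to=C, msg='ack')): A:[tick,data] B:[hello] C:[ack] D:[]
After 9 (send(from=C, to=A, msg='req')): A:[tick,data,req] B:[hello] C:[ack] D:[]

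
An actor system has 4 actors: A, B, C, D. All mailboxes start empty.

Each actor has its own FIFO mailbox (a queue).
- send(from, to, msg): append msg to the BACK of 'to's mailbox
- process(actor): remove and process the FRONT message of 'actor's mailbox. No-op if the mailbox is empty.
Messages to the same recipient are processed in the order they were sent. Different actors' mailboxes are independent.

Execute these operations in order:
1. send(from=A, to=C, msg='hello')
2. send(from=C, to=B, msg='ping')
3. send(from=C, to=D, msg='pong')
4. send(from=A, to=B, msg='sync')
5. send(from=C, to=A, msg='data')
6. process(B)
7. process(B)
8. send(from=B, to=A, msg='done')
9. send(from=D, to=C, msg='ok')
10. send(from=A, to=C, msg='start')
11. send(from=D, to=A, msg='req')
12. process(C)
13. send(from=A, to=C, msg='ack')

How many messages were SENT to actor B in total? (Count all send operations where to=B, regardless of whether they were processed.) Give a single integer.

After 1 (send(from=A, to=C, msg='hello')): A:[] B:[] C:[hello] D:[]
After 2 (send(from=C, to=B, msg='ping')): A:[] B:[ping] C:[hello] D:[]
After 3 (send(from=C, to=D, msg='pong')): A:[] B:[ping] C:[hello] D:[pong]
After 4 (send(from=A, to=B, msg='sync')): A:[] B:[ping,sync] C:[hello] D:[pong]
After 5 (send(from=C, to=A, msg='data')): A:[data] B:[ping,sync] C:[hello] D:[pong]
After 6 (process(B)): A:[data] B:[sync] C:[hello] D:[pong]
After 7 (process(B)): A:[data] B:[] C:[hello] D:[pong]
After 8 (send(from=B, to=A, msg='done')): A:[data,done] B:[] C:[hello] D:[pong]
After 9 (send(from=D, to=C, msg='ok')): A:[data,done] B:[] C:[hello,ok] D:[pong]
After 10 (send(from=A, to=C, msg='start')): A:[data,done] B:[] C:[hello,ok,start] D:[pong]
After 11 (send(from=D, to=A, msg='req')): A:[data,done,req] B:[] C:[hello,ok,start] D:[pong]
After 12 (process(C)): A:[data,done,req] B:[] C:[ok,start] D:[pong]
After 13 (send(from=A, to=C, msg='ack')): A:[data,done,req] B:[] C:[ok,start,ack] D:[pong]

Answer: 2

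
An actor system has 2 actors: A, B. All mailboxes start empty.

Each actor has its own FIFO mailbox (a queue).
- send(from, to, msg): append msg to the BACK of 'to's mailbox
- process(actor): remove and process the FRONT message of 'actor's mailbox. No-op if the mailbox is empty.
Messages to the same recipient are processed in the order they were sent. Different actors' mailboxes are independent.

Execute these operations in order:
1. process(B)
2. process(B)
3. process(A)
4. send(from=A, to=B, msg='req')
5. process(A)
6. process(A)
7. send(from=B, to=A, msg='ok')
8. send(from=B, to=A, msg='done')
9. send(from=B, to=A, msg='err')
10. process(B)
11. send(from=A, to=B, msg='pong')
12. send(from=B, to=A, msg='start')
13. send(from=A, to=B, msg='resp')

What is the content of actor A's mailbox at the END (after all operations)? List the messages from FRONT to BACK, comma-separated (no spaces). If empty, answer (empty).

Answer: ok,done,err,start

Derivation:
After 1 (process(B)): A:[] B:[]
After 2 (process(B)): A:[] B:[]
After 3 (process(A)): A:[] B:[]
After 4 (send(from=A, to=B, msg='req')): A:[] B:[req]
After 5 (process(A)): A:[] B:[req]
After 6 (process(A)): A:[] B:[req]
After 7 (send(from=B, to=A, msg='ok')): A:[ok] B:[req]
After 8 (send(from=B, to=A, msg='done')): A:[ok,done] B:[req]
After 9 (send(from=B, to=A, msg='err')): A:[ok,done,err] B:[req]
After 10 (process(B)): A:[ok,done,err] B:[]
After 11 (send(from=A, to=B, msg='pong')): A:[ok,done,err] B:[pong]
After 12 (send(from=B, to=A, msg='start')): A:[ok,done,err,start] B:[pong]
After 13 (send(from=A, to=B, msg='resp')): A:[ok,done,err,start] B:[pong,resp]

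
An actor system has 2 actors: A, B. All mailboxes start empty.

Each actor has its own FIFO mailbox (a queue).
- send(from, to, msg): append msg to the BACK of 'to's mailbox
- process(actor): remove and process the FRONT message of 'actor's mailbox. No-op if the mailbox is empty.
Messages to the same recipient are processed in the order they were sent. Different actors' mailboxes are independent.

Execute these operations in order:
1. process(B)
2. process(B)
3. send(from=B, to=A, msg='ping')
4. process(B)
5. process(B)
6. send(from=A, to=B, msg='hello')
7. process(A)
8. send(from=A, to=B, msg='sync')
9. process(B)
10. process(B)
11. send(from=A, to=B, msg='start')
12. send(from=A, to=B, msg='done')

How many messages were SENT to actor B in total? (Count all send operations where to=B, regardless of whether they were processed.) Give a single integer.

After 1 (process(B)): A:[] B:[]
After 2 (process(B)): A:[] B:[]
After 3 (send(from=B, to=A, msg='ping')): A:[ping] B:[]
After 4 (process(B)): A:[ping] B:[]
After 5 (process(B)): A:[ping] B:[]
After 6 (send(from=A, to=B, msg='hello')): A:[ping] B:[hello]
After 7 (process(A)): A:[] B:[hello]
After 8 (send(from=A, to=B, msg='sync')): A:[] B:[hello,sync]
After 9 (process(B)): A:[] B:[sync]
After 10 (process(B)): A:[] B:[]
After 11 (send(from=A, to=B, msg='start')): A:[] B:[start]
After 12 (send(from=A, to=B, msg='done')): A:[] B:[start,done]

Answer: 4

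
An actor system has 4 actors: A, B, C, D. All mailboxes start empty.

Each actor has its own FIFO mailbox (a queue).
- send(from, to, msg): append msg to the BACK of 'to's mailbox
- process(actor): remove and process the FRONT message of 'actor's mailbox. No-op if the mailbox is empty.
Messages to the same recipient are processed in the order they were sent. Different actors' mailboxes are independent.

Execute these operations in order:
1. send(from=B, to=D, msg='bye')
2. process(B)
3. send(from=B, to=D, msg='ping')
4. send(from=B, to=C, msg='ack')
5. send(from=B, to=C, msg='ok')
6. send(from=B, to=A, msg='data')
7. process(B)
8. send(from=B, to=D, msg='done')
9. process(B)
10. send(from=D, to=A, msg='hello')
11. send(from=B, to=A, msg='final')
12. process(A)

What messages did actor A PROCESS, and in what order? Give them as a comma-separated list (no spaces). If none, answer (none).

Answer: data

Derivation:
After 1 (send(from=B, to=D, msg='bye')): A:[] B:[] C:[] D:[bye]
After 2 (process(B)): A:[] B:[] C:[] D:[bye]
After 3 (send(from=B, to=D, msg='ping')): A:[] B:[] C:[] D:[bye,ping]
After 4 (send(from=B, to=C, msg='ack')): A:[] B:[] C:[ack] D:[bye,ping]
After 5 (send(from=B, to=C, msg='ok')): A:[] B:[] C:[ack,ok] D:[bye,ping]
After 6 (send(from=B, to=A, msg='data')): A:[data] B:[] C:[ack,ok] D:[bye,ping]
After 7 (process(B)): A:[data] B:[] C:[ack,ok] D:[bye,ping]
After 8 (send(from=B, to=D, msg='done')): A:[data] B:[] C:[ack,ok] D:[bye,ping,done]
After 9 (process(B)): A:[data] B:[] C:[ack,ok] D:[bye,ping,done]
After 10 (send(from=D, to=A, msg='hello')): A:[data,hello] B:[] C:[ack,ok] D:[bye,ping,done]
After 11 (send(from=B, to=A, msg='final')): A:[data,hello,final] B:[] C:[ack,ok] D:[bye,ping,done]
After 12 (process(A)): A:[hello,final] B:[] C:[ack,ok] D:[bye,ping,done]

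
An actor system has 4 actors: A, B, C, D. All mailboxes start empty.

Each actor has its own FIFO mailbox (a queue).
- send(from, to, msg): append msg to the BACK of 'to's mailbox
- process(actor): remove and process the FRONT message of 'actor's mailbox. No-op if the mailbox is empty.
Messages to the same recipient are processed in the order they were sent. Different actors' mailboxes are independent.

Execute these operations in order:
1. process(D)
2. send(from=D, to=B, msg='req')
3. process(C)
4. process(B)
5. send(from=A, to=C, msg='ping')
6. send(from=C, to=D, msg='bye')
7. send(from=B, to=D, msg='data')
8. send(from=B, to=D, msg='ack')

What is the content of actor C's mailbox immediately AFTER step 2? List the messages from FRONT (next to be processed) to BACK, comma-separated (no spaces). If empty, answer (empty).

After 1 (process(D)): A:[] B:[] C:[] D:[]
After 2 (send(from=D, to=B, msg='req')): A:[] B:[req] C:[] D:[]

(empty)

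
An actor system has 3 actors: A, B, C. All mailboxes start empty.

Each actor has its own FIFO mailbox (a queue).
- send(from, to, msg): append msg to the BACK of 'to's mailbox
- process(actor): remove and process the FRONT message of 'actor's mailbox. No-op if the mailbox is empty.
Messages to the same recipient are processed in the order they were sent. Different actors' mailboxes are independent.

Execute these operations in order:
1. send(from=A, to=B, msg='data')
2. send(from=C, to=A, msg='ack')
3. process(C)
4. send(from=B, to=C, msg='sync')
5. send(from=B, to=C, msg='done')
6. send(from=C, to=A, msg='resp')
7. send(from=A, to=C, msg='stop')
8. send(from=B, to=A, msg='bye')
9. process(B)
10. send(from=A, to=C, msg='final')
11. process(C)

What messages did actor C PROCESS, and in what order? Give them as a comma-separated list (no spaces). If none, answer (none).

Answer: sync

Derivation:
After 1 (send(from=A, to=B, msg='data')): A:[] B:[data] C:[]
After 2 (send(from=C, to=A, msg='ack')): A:[ack] B:[data] C:[]
After 3 (process(C)): A:[ack] B:[data] C:[]
After 4 (send(from=B, to=C, msg='sync')): A:[ack] B:[data] C:[sync]
After 5 (send(from=B, to=C, msg='done')): A:[ack] B:[data] C:[sync,done]
After 6 (send(from=C, to=A, msg='resp')): A:[ack,resp] B:[data] C:[sync,done]
After 7 (send(from=A, to=C, msg='stop')): A:[ack,resp] B:[data] C:[sync,done,stop]
After 8 (send(from=B, to=A, msg='bye')): A:[ack,resp,bye] B:[data] C:[sync,done,stop]
After 9 (process(B)): A:[ack,resp,bye] B:[] C:[sync,done,stop]
After 10 (send(from=A, to=C, msg='final')): A:[ack,resp,bye] B:[] C:[sync,done,stop,final]
After 11 (process(C)): A:[ack,resp,bye] B:[] C:[done,stop,final]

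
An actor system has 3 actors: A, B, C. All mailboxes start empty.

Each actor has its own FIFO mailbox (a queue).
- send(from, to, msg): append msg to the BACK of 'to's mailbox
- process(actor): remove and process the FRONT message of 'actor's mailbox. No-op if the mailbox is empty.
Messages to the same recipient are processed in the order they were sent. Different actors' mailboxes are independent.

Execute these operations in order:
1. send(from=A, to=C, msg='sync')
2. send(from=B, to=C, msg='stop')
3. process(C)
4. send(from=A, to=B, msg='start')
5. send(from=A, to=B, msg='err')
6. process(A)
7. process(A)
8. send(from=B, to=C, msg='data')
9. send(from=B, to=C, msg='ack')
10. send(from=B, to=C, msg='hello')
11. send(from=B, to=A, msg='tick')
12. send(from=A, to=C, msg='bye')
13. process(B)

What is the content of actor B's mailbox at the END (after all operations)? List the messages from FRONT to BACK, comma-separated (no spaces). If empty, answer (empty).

Answer: err

Derivation:
After 1 (send(from=A, to=C, msg='sync')): A:[] B:[] C:[sync]
After 2 (send(from=B, to=C, msg='stop')): A:[] B:[] C:[sync,stop]
After 3 (process(C)): A:[] B:[] C:[stop]
After 4 (send(from=A, to=B, msg='start')): A:[] B:[start] C:[stop]
After 5 (send(from=A, to=B, msg='err')): A:[] B:[start,err] C:[stop]
After 6 (process(A)): A:[] B:[start,err] C:[stop]
After 7 (process(A)): A:[] B:[start,err] C:[stop]
After 8 (send(from=B, to=C, msg='data')): A:[] B:[start,err] C:[stop,data]
After 9 (send(from=B, to=C, msg='ack')): A:[] B:[start,err] C:[stop,data,ack]
After 10 (send(from=B, to=C, msg='hello')): A:[] B:[start,err] C:[stop,data,ack,hello]
After 11 (send(from=B, to=A, msg='tick')): A:[tick] B:[start,err] C:[stop,data,ack,hello]
After 12 (send(from=A, to=C, msg='bye')): A:[tick] B:[start,err] C:[stop,data,ack,hello,bye]
After 13 (process(B)): A:[tick] B:[err] C:[stop,data,ack,hello,bye]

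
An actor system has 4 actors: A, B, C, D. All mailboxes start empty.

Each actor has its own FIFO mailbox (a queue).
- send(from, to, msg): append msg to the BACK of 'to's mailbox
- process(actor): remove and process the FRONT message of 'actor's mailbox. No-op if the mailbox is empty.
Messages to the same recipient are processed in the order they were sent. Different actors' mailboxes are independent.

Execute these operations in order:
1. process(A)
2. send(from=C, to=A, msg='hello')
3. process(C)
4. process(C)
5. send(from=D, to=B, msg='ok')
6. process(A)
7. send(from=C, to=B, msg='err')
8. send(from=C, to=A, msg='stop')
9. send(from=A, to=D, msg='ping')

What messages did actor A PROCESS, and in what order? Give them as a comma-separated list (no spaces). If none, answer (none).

Answer: hello

Derivation:
After 1 (process(A)): A:[] B:[] C:[] D:[]
After 2 (send(from=C, to=A, msg='hello')): A:[hello] B:[] C:[] D:[]
After 3 (process(C)): A:[hello] B:[] C:[] D:[]
After 4 (process(C)): A:[hello] B:[] C:[] D:[]
After 5 (send(from=D, to=B, msg='ok')): A:[hello] B:[ok] C:[] D:[]
After 6 (process(A)): A:[] B:[ok] C:[] D:[]
After 7 (send(from=C, to=B, msg='err')): A:[] B:[ok,err] C:[] D:[]
After 8 (send(from=C, to=A, msg='stop')): A:[stop] B:[ok,err] C:[] D:[]
After 9 (send(from=A, to=D, msg='ping')): A:[stop] B:[ok,err] C:[] D:[ping]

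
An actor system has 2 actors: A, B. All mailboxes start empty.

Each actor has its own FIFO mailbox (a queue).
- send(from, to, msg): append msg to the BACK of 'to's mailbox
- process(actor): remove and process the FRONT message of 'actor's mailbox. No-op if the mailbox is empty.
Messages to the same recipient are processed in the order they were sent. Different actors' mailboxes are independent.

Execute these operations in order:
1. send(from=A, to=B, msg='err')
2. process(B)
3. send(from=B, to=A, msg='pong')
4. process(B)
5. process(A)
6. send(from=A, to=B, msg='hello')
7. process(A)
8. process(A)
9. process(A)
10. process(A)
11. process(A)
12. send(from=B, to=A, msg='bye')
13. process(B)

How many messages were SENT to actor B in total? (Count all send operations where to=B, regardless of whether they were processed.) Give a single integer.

After 1 (send(from=A, to=B, msg='err')): A:[] B:[err]
After 2 (process(B)): A:[] B:[]
After 3 (send(from=B, to=A, msg='pong')): A:[pong] B:[]
After 4 (process(B)): A:[pong] B:[]
After 5 (process(A)): A:[] B:[]
After 6 (send(from=A, to=B, msg='hello')): A:[] B:[hello]
After 7 (process(A)): A:[] B:[hello]
After 8 (process(A)): A:[] B:[hello]
After 9 (process(A)): A:[] B:[hello]
After 10 (process(A)): A:[] B:[hello]
After 11 (process(A)): A:[] B:[hello]
After 12 (send(from=B, to=A, msg='bye')): A:[bye] B:[hello]
After 13 (process(B)): A:[bye] B:[]

Answer: 2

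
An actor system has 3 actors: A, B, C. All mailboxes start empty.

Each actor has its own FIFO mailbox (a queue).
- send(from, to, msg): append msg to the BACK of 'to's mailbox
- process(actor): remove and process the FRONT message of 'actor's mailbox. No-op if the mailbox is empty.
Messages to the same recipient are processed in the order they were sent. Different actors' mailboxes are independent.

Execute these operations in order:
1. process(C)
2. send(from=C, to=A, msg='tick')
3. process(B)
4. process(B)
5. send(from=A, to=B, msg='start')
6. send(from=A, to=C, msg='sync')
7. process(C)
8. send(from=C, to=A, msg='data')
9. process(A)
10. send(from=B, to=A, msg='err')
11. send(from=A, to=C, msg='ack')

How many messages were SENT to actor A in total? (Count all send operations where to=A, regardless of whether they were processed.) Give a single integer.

After 1 (process(C)): A:[] B:[] C:[]
After 2 (send(from=C, to=A, msg='tick')): A:[tick] B:[] C:[]
After 3 (process(B)): A:[tick] B:[] C:[]
After 4 (process(B)): A:[tick] B:[] C:[]
After 5 (send(from=A, to=B, msg='start')): A:[tick] B:[start] C:[]
After 6 (send(from=A, to=C, msg='sync')): A:[tick] B:[start] C:[sync]
After 7 (process(C)): A:[tick] B:[start] C:[]
After 8 (send(from=C, to=A, msg='data')): A:[tick,data] B:[start] C:[]
After 9 (process(A)): A:[data] B:[start] C:[]
After 10 (send(from=B, to=A, msg='err')): A:[data,err] B:[start] C:[]
After 11 (send(from=A, to=C, msg='ack')): A:[data,err] B:[start] C:[ack]

Answer: 3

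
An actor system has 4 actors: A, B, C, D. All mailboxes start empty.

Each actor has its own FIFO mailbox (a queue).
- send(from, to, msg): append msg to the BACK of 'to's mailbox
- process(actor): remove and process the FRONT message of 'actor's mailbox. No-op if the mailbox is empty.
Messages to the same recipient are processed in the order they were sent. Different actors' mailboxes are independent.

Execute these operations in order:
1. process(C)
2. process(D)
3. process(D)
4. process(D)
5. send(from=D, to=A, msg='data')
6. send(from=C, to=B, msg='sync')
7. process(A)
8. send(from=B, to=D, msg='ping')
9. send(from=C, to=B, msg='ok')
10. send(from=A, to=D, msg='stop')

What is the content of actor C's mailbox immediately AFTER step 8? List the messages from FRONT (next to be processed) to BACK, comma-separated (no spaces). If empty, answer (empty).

After 1 (process(C)): A:[] B:[] C:[] D:[]
After 2 (process(D)): A:[] B:[] C:[] D:[]
After 3 (process(D)): A:[] B:[] C:[] D:[]
After 4 (process(D)): A:[] B:[] C:[] D:[]
After 5 (send(from=D, to=A, msg='data')): A:[data] B:[] C:[] D:[]
After 6 (send(from=C, to=B, msg='sync')): A:[data] B:[sync] C:[] D:[]
After 7 (process(A)): A:[] B:[sync] C:[] D:[]
After 8 (send(from=B, to=D, msg='ping')): A:[] B:[sync] C:[] D:[ping]

(empty)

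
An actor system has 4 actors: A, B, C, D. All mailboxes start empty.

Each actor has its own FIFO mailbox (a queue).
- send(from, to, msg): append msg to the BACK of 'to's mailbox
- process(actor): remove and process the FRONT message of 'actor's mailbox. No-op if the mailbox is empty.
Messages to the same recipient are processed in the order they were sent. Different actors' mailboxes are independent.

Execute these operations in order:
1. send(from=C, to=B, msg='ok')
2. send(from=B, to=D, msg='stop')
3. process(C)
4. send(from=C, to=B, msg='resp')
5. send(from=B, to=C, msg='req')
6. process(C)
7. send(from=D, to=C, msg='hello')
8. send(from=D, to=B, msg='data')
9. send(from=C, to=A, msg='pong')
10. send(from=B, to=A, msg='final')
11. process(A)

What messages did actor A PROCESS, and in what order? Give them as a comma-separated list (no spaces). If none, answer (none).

After 1 (send(from=C, to=B, msg='ok')): A:[] B:[ok] C:[] D:[]
After 2 (send(from=B, to=D, msg='stop')): A:[] B:[ok] C:[] D:[stop]
After 3 (process(C)): A:[] B:[ok] C:[] D:[stop]
After 4 (send(from=C, to=B, msg='resp')): A:[] B:[ok,resp] C:[] D:[stop]
After 5 (send(from=B, to=C, msg='req')): A:[] B:[ok,resp] C:[req] D:[stop]
After 6 (process(C)): A:[] B:[ok,resp] C:[] D:[stop]
After 7 (send(from=D, to=C, msg='hello')): A:[] B:[ok,resp] C:[hello] D:[stop]
After 8 (send(from=D, to=B, msg='data')): A:[] B:[ok,resp,data] C:[hello] D:[stop]
After 9 (send(from=C, to=A, msg='pong')): A:[pong] B:[ok,resp,data] C:[hello] D:[stop]
After 10 (send(from=B, to=A, msg='final')): A:[pong,final] B:[ok,resp,data] C:[hello] D:[stop]
After 11 (process(A)): A:[final] B:[ok,resp,data] C:[hello] D:[stop]

Answer: pong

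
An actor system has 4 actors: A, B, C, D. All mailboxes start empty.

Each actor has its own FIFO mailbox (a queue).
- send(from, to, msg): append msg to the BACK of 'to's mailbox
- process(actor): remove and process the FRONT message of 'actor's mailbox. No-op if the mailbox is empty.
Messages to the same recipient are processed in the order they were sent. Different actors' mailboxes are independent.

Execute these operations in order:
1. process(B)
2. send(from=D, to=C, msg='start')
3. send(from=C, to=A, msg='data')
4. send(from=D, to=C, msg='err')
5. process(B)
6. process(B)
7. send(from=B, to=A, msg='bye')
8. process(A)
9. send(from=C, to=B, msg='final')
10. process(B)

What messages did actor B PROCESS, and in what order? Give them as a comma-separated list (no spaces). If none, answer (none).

After 1 (process(B)): A:[] B:[] C:[] D:[]
After 2 (send(from=D, to=C, msg='start')): A:[] B:[] C:[start] D:[]
After 3 (send(from=C, to=A, msg='data')): A:[data] B:[] C:[start] D:[]
After 4 (send(from=D, to=C, msg='err')): A:[data] B:[] C:[start,err] D:[]
After 5 (process(B)): A:[data] B:[] C:[start,err] D:[]
After 6 (process(B)): A:[data] B:[] C:[start,err] D:[]
After 7 (send(from=B, to=A, msg='bye')): A:[data,bye] B:[] C:[start,err] D:[]
After 8 (process(A)): A:[bye] B:[] C:[start,err] D:[]
After 9 (send(from=C, to=B, msg='final')): A:[bye] B:[final] C:[start,err] D:[]
After 10 (process(B)): A:[bye] B:[] C:[start,err] D:[]

Answer: final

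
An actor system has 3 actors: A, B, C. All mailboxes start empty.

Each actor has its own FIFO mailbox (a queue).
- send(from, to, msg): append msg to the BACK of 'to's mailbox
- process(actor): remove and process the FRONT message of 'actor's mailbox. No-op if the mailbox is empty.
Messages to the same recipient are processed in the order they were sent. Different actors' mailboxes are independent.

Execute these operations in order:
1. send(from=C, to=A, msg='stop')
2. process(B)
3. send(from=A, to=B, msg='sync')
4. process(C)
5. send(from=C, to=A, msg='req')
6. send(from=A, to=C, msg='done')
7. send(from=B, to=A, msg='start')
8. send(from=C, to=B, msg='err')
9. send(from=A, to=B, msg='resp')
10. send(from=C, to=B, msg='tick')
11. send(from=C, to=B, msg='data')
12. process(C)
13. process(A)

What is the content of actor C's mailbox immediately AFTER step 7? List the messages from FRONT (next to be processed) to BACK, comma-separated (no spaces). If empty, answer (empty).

After 1 (send(from=C, to=A, msg='stop')): A:[stop] B:[] C:[]
After 2 (process(B)): A:[stop] B:[] C:[]
After 3 (send(from=A, to=B, msg='sync')): A:[stop] B:[sync] C:[]
After 4 (process(C)): A:[stop] B:[sync] C:[]
After 5 (send(from=C, to=A, msg='req')): A:[stop,req] B:[sync] C:[]
After 6 (send(from=A, to=C, msg='done')): A:[stop,req] B:[sync] C:[done]
After 7 (send(from=B, to=A, msg='start')): A:[stop,req,start] B:[sync] C:[done]

done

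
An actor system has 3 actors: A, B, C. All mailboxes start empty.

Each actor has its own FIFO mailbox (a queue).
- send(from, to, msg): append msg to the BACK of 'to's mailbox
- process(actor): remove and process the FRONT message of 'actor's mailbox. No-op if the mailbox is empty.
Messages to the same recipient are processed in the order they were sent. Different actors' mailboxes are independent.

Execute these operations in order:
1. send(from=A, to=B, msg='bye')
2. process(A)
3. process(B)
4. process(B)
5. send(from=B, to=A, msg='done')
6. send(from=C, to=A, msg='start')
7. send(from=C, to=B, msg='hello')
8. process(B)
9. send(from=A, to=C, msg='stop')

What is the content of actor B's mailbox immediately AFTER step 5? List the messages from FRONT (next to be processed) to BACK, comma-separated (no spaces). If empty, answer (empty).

After 1 (send(from=A, to=B, msg='bye')): A:[] B:[bye] C:[]
After 2 (process(A)): A:[] B:[bye] C:[]
After 3 (process(B)): A:[] B:[] C:[]
After 4 (process(B)): A:[] B:[] C:[]
After 5 (send(from=B, to=A, msg='done')): A:[done] B:[] C:[]

(empty)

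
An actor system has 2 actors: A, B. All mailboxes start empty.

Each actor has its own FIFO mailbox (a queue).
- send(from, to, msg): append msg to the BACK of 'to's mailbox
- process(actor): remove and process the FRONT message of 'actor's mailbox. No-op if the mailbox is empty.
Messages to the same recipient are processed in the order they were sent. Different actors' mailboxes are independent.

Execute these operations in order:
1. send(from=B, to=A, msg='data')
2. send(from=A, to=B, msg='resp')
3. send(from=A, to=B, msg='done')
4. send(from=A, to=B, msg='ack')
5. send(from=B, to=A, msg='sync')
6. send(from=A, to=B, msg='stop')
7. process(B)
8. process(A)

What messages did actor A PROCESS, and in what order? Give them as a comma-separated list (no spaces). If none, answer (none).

Answer: data

Derivation:
After 1 (send(from=B, to=A, msg='data')): A:[data] B:[]
After 2 (send(from=A, to=B, msg='resp')): A:[data] B:[resp]
After 3 (send(from=A, to=B, msg='done')): A:[data] B:[resp,done]
After 4 (send(from=A, to=B, msg='ack')): A:[data] B:[resp,done,ack]
After 5 (send(from=B, to=A, msg='sync')): A:[data,sync] B:[resp,done,ack]
After 6 (send(from=A, to=B, msg='stop')): A:[data,sync] B:[resp,done,ack,stop]
After 7 (process(B)): A:[data,sync] B:[done,ack,stop]
After 8 (process(A)): A:[sync] B:[done,ack,stop]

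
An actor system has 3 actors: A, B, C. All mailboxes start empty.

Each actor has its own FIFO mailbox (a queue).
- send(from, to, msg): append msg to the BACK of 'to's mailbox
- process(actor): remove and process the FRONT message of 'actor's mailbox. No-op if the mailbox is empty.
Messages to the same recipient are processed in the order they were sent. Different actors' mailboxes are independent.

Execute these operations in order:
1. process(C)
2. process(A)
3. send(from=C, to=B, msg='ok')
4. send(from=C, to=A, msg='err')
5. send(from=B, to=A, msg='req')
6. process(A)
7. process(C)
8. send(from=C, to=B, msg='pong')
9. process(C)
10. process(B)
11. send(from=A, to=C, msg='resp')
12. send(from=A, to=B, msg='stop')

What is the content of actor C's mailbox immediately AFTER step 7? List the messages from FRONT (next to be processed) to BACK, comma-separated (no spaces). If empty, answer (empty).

After 1 (process(C)): A:[] B:[] C:[]
After 2 (process(A)): A:[] B:[] C:[]
After 3 (send(from=C, to=B, msg='ok')): A:[] B:[ok] C:[]
After 4 (send(from=C, to=A, msg='err')): A:[err] B:[ok] C:[]
After 5 (send(from=B, to=A, msg='req')): A:[err,req] B:[ok] C:[]
After 6 (process(A)): A:[req] B:[ok] C:[]
After 7 (process(C)): A:[req] B:[ok] C:[]

(empty)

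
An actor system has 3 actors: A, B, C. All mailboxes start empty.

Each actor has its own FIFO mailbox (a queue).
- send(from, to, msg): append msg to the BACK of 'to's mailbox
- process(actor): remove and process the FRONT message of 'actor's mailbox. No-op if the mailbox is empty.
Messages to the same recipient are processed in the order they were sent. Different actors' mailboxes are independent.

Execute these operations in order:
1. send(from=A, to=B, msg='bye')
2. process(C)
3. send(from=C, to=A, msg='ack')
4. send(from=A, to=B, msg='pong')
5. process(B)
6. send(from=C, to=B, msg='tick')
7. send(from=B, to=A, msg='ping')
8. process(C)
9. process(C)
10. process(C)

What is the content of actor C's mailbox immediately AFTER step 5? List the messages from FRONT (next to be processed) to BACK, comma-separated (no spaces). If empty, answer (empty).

After 1 (send(from=A, to=B, msg='bye')): A:[] B:[bye] C:[]
After 2 (process(C)): A:[] B:[bye] C:[]
After 3 (send(from=C, to=A, msg='ack')): A:[ack] B:[bye] C:[]
After 4 (send(from=A, to=B, msg='pong')): A:[ack] B:[bye,pong] C:[]
After 5 (process(B)): A:[ack] B:[pong] C:[]

(empty)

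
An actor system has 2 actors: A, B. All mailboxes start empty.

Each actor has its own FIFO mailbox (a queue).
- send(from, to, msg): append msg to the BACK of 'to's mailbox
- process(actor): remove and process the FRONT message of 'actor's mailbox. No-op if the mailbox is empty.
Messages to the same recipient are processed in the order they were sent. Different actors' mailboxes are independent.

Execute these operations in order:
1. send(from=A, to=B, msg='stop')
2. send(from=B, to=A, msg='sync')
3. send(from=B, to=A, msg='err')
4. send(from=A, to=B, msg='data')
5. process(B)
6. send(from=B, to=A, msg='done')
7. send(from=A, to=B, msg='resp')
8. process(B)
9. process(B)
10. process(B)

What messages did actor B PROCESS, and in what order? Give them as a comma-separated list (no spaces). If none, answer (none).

Answer: stop,data,resp

Derivation:
After 1 (send(from=A, to=B, msg='stop')): A:[] B:[stop]
After 2 (send(from=B, to=A, msg='sync')): A:[sync] B:[stop]
After 3 (send(from=B, to=A, msg='err')): A:[sync,err] B:[stop]
After 4 (send(from=A, to=B, msg='data')): A:[sync,err] B:[stop,data]
After 5 (process(B)): A:[sync,err] B:[data]
After 6 (send(from=B, to=A, msg='done')): A:[sync,err,done] B:[data]
After 7 (send(from=A, to=B, msg='resp')): A:[sync,err,done] B:[data,resp]
After 8 (process(B)): A:[sync,err,done] B:[resp]
After 9 (process(B)): A:[sync,err,done] B:[]
After 10 (process(B)): A:[sync,err,done] B:[]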